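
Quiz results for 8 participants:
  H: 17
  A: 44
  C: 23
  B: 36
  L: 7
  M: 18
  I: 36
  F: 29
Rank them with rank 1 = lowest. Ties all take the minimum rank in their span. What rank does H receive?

Sorted (ascending): 7, 17, 18, 23, 29, 36, 36, 44
The 2 values of 36 occupy positions 6–7 → each gets rank 6.
H has value 17 → rank 2.

2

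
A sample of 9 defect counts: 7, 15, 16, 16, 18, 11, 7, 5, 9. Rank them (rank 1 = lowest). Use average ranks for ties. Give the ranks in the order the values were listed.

2.5, 6, 7.5, 7.5, 9, 5, 2.5, 1, 4

Sorted (ascending): 5, 7, 7, 9, 11, 15, 16, 16, 18
The 2 values of 7 occupy positions 2–3 → average rank (2+3)/2 = 2.5.
The 2 values of 16 occupy positions 7–8 → average rank (7+8)/2 = 7.5.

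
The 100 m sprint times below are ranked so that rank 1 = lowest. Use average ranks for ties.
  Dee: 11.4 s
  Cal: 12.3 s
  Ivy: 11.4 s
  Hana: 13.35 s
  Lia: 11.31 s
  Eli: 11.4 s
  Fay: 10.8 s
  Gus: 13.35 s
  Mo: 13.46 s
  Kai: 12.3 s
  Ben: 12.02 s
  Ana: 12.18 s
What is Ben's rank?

Sorted (ascending): 10.8, 11.31, 11.4, 11.4, 11.4, 12.02, 12.18, 12.3, 12.3, 13.35, 13.35, 13.46
The 3 values of 11.4 occupy positions 3–5 → average rank 4.
The 2 values of 12.3 occupy positions 8–9 → average rank (8+9)/2 = 8.5.
The 2 values of 13.35 occupy positions 10–11 → average rank (10+11)/2 = 10.5.
Ben has value 12.02 s → rank 6.

6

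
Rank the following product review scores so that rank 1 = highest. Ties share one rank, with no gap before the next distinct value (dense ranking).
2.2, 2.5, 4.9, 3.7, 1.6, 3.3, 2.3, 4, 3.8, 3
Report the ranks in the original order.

Sorted (descending): 4.9, 4, 3.8, 3.7, 3.3, 3, 2.5, 2.3, 2.2, 1.6
No ties — each value takes its position as its rank.

9, 7, 1, 4, 10, 5, 8, 2, 3, 6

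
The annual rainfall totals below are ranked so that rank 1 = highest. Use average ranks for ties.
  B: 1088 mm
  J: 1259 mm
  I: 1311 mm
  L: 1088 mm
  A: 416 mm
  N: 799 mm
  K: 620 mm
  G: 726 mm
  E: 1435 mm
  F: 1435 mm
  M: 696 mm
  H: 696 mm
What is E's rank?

Sorted (descending): 1435, 1435, 1311, 1259, 1088, 1088, 799, 726, 696, 696, 620, 416
The 2 values of 1435 occupy positions 1–2 → average rank (1+2)/2 = 1.5.
The 2 values of 1088 occupy positions 5–6 → average rank (5+6)/2 = 5.5.
The 2 values of 696 occupy positions 9–10 → average rank (9+10)/2 = 9.5.
E has value 1435 mm → rank 1.5.

1.5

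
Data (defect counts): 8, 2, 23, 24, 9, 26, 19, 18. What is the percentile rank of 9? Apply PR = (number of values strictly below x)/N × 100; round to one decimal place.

N = 8.
Strictly below 9: 2. Equal to 9: 1.
PR = 2/8 × 100 = 25.0

25.0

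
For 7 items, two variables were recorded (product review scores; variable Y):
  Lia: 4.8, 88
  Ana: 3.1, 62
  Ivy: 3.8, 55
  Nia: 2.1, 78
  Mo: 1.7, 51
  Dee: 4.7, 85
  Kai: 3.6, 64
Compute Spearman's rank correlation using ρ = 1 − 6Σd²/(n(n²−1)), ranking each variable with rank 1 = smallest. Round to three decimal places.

Ranks of variable 1: 7, 3, 5, 2, 1, 6, 4
Ranks of variable 2: 7, 3, 2, 5, 1, 6, 4
d = r₁ − r₂: 0, 0, 3, -3, 0, 0, 0
d²: 0, 0, 9, 9, 0, 0, 0; Σd² = 18
ρ = 1 − 6·18/(7·48) = 1 − 108/336 = 0.679

0.679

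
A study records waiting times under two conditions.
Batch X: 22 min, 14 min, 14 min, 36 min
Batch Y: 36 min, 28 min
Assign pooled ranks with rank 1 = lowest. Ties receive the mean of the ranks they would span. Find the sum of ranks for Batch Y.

Sorted (ascending): 14, 14, 22, 28, 36, 36
The 2 values of 14 occupy positions 1–2 → average rank (1+2)/2 = 1.5.
The 2 values of 36 occupy positions 5–6 → average rank (5+6)/2 = 5.5.
Batch Y values → pooled ranks: 36→5.5, 28→4
Rank sum = 5.5 + 4 = 9.5

9.5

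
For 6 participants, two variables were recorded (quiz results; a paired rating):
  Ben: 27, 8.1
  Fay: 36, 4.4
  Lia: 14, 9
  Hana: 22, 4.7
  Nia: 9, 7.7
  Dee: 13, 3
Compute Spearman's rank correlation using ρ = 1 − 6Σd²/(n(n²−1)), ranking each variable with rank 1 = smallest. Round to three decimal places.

-0.029

Ranks of variable 1: 5, 6, 3, 4, 1, 2
Ranks of variable 2: 5, 2, 6, 3, 4, 1
d = r₁ − r₂: 0, 4, -3, 1, -3, 1
d²: 0, 16, 9, 1, 9, 1; Σd² = 36
ρ = 1 − 6·36/(6·35) = 1 − 216/210 = -0.029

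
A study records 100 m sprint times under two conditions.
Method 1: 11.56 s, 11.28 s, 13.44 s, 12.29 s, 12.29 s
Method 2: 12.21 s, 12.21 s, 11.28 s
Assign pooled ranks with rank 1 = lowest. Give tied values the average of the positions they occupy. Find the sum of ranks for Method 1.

Sorted (ascending): 11.28, 11.28, 11.56, 12.21, 12.21, 12.29, 12.29, 13.44
The 2 values of 11.28 occupy positions 1–2 → average rank (1+2)/2 = 1.5.
The 2 values of 12.21 occupy positions 4–5 → average rank (4+5)/2 = 4.5.
The 2 values of 12.29 occupy positions 6–7 → average rank (6+7)/2 = 6.5.
Method 1 values → pooled ranks: 11.56→3, 11.28→1.5, 13.44→8, 12.29→6.5, 12.29→6.5
Rank sum = 3 + 1.5 + 8 + 6.5 + 6.5 = 25.5

25.5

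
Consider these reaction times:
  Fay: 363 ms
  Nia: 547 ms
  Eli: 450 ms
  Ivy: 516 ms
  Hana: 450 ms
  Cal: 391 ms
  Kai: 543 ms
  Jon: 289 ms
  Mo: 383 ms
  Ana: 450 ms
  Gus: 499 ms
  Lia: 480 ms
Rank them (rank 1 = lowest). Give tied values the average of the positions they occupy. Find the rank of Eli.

6

Sorted (ascending): 289, 363, 383, 391, 450, 450, 450, 480, 499, 516, 543, 547
The 3 values of 450 occupy positions 5–7 → average rank 6.
Eli has value 450 ms → rank 6.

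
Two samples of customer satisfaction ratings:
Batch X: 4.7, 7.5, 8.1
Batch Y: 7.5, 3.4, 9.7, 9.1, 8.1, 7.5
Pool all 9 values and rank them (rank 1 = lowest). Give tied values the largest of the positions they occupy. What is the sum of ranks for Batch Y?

35

Sorted (ascending): 3.4, 4.7, 7.5, 7.5, 7.5, 8.1, 8.1, 9.1, 9.7
The 3 values of 7.5 occupy positions 3–5 → each gets rank 5.
The 2 values of 8.1 occupy positions 6–7 → each gets rank 7.
Batch Y values → pooled ranks: 7.5→5, 3.4→1, 9.7→9, 9.1→8, 8.1→7, 7.5→5
Rank sum = 5 + 1 + 9 + 8 + 7 + 5 = 35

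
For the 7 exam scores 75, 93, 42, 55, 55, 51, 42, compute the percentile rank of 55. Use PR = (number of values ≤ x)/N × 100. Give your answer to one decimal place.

N = 7.
Strictly below 55: 3. Equal to 55: 2.
PR = 5/7 × 100 = 71.4

71.4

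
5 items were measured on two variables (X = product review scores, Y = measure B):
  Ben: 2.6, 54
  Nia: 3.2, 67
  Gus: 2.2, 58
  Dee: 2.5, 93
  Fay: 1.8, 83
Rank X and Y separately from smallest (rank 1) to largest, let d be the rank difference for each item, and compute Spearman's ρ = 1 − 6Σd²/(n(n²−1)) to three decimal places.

-0.300

Ranks of variable 1: 4, 5, 2, 3, 1
Ranks of variable 2: 1, 3, 2, 5, 4
d = r₁ − r₂: 3, 2, 0, -2, -3
d²: 9, 4, 0, 4, 9; Σd² = 26
ρ = 1 − 6·26/(5·24) = 1 − 156/120 = -0.300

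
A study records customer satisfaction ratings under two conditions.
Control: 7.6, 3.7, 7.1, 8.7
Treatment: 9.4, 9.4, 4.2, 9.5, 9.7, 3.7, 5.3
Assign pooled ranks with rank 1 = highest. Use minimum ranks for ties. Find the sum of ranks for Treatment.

36

Sorted (descending): 9.7, 9.5, 9.4, 9.4, 8.7, 7.6, 7.1, 5.3, 4.2, 3.7, 3.7
The 2 values of 9.4 occupy positions 3–4 → each gets rank 3.
The 2 values of 3.7 occupy positions 10–11 → each gets rank 10.
Treatment values → pooled ranks: 9.4→3, 9.4→3, 4.2→9, 9.5→2, 9.7→1, 3.7→10, 5.3→8
Rank sum = 3 + 3 + 9 + 2 + 1 + 10 + 8 = 36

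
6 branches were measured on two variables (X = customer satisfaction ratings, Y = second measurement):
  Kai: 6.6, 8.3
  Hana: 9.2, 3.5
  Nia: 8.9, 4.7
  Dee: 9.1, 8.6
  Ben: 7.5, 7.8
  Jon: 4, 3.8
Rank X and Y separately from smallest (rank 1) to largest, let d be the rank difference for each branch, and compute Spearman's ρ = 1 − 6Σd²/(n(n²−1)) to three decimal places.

Ranks of variable 1: 2, 6, 4, 5, 3, 1
Ranks of variable 2: 5, 1, 3, 6, 4, 2
d = r₁ − r₂: -3, 5, 1, -1, -1, -1
d²: 9, 25, 1, 1, 1, 1; Σd² = 38
ρ = 1 − 6·38/(6·35) = 1 − 228/210 = -0.086

-0.086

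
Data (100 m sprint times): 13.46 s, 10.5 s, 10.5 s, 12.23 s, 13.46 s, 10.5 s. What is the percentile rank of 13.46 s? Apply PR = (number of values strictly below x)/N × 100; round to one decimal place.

N = 6.
Strictly below 13.46: 4. Equal to 13.46: 2.
PR = 4/6 × 100 = 66.7

66.7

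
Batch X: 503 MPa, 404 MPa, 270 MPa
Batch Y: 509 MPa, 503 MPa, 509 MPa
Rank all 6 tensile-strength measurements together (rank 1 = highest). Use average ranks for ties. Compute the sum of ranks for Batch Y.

Sorted (descending): 509, 509, 503, 503, 404, 270
The 2 values of 509 occupy positions 1–2 → average rank (1+2)/2 = 1.5.
The 2 values of 503 occupy positions 3–4 → average rank (3+4)/2 = 3.5.
Batch Y values → pooled ranks: 509→1.5, 503→3.5, 509→1.5
Rank sum = 1.5 + 3.5 + 1.5 = 6.5

6.5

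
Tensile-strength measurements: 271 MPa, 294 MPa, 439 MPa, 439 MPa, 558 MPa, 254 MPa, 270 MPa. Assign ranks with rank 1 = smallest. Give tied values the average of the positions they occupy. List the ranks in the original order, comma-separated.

3, 4, 5.5, 5.5, 7, 1, 2

Sorted (ascending): 254, 270, 271, 294, 439, 439, 558
The 2 values of 439 occupy positions 5–6 → average rank (5+6)/2 = 5.5.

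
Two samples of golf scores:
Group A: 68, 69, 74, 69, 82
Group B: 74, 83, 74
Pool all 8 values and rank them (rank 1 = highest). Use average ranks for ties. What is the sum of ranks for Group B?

Sorted (descending): 83, 82, 74, 74, 74, 69, 69, 68
The 3 values of 74 occupy positions 3–5 → average rank 4.
The 2 values of 69 occupy positions 6–7 → average rank (6+7)/2 = 6.5.
Group B values → pooled ranks: 74→4, 83→1, 74→4
Rank sum = 4 + 1 + 4 = 9

9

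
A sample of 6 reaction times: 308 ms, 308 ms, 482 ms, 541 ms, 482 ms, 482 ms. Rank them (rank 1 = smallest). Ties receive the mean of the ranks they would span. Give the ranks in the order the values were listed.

1.5, 1.5, 4, 6, 4, 4

Sorted (ascending): 308, 308, 482, 482, 482, 541
The 2 values of 308 occupy positions 1–2 → average rank (1+2)/2 = 1.5.
The 3 values of 482 occupy positions 3–5 → average rank 4.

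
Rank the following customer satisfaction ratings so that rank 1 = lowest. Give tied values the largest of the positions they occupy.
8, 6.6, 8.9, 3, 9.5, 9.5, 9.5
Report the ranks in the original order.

3, 2, 4, 1, 7, 7, 7

Sorted (ascending): 3, 6.6, 8, 8.9, 9.5, 9.5, 9.5
The 3 values of 9.5 occupy positions 5–7 → each gets rank 7.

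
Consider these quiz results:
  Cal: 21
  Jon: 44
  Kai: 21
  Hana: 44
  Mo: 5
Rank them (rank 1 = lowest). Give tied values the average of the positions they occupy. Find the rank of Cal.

2.5

Sorted (ascending): 5, 21, 21, 44, 44
The 2 values of 21 occupy positions 2–3 → average rank (2+3)/2 = 2.5.
The 2 values of 44 occupy positions 4–5 → average rank (4+5)/2 = 4.5.
Cal has value 21 → rank 2.5.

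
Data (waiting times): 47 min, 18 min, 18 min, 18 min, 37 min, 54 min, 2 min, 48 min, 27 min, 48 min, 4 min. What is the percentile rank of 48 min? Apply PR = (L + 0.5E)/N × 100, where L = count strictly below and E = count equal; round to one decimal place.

N = 11.
Strictly below 48: 8. Equal to 48: 2.
PR = (8 + 0.5·2)/11 × 100 = 81.8

81.8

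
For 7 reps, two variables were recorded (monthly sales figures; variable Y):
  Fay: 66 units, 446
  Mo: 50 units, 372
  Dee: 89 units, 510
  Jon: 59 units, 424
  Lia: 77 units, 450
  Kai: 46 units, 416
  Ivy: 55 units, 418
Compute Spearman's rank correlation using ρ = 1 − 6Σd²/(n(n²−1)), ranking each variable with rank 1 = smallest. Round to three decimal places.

Ranks of variable 1: 5, 2, 7, 4, 6, 1, 3
Ranks of variable 2: 5, 1, 7, 4, 6, 2, 3
d = r₁ − r₂: 0, 1, 0, 0, 0, -1, 0
d²: 0, 1, 0, 0, 0, 1, 0; Σd² = 2
ρ = 1 − 6·2/(7·48) = 1 − 12/336 = 0.964

0.964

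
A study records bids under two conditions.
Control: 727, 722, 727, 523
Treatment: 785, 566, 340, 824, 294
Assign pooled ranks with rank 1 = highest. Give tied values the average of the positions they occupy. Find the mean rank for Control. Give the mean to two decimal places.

4.75

Sorted (descending): 824, 785, 727, 727, 722, 566, 523, 340, 294
The 2 values of 727 occupy positions 3–4 → average rank (3+4)/2 = 3.5.
Control values → pooled ranks: 727→3.5, 722→5, 727→3.5, 523→7
Mean rank = (3.5 + 5 + 3.5 + 7) / 4 = 4.75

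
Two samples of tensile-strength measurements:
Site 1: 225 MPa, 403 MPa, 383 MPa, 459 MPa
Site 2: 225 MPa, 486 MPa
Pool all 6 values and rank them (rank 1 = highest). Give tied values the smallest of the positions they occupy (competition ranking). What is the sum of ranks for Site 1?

Sorted (descending): 486, 459, 403, 383, 225, 225
The 2 values of 225 occupy positions 5–6 → each gets rank 5.
Site 1 values → pooled ranks: 225→5, 403→3, 383→4, 459→2
Rank sum = 5 + 3 + 4 + 2 = 14

14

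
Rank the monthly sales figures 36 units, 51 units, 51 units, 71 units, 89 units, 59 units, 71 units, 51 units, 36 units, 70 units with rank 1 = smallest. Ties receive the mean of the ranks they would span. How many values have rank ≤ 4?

5

Sorted (ascending): 36, 36, 51, 51, 51, 59, 70, 71, 71, 89
The 2 values of 36 occupy positions 1–2 → average rank (1+2)/2 = 1.5.
The 3 values of 51 occupy positions 3–5 → average rank 4.
The 2 values of 71 occupy positions 8–9 → average rank (8+9)/2 = 8.5.
Ranks ≤ 4: {1.5, 1.5, 4, 4, 4} → 5 values.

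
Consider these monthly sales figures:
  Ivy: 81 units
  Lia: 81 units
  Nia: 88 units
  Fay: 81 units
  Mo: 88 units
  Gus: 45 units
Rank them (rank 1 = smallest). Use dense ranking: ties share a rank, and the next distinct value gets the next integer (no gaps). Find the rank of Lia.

2

Sorted (ascending): 45, 81, 81, 81, 88, 88
The 3 values of 81 share dense rank 2.
The 2 values of 88 share dense rank 3.
Remaining distinct values take the next consecutive integers.
Lia has value 81 units → rank 2.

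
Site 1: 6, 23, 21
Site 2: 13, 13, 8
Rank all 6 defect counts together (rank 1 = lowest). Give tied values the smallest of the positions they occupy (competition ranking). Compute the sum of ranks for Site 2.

Sorted (ascending): 6, 8, 13, 13, 21, 23
The 2 values of 13 occupy positions 3–4 → each gets rank 3.
Site 2 values → pooled ranks: 13→3, 13→3, 8→2
Rank sum = 3 + 3 + 2 = 8

8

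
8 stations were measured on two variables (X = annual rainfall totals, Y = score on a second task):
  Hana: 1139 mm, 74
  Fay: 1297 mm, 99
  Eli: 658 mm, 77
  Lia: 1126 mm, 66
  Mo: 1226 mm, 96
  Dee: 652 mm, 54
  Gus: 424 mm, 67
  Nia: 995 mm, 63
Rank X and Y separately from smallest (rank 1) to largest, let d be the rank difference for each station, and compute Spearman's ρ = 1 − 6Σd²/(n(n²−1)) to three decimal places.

0.667

Ranks of variable 1: 6, 8, 3, 5, 7, 2, 1, 4
Ranks of variable 2: 5, 8, 6, 3, 7, 1, 4, 2
d = r₁ − r₂: 1, 0, -3, 2, 0, 1, -3, 2
d²: 1, 0, 9, 4, 0, 1, 9, 4; Σd² = 28
ρ = 1 − 6·28/(8·63) = 1 − 168/504 = 0.667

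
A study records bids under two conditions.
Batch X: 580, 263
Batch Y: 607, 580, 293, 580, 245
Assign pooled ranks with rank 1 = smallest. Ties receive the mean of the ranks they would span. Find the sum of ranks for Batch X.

Sorted (ascending): 245, 263, 293, 580, 580, 580, 607
The 3 values of 580 occupy positions 4–6 → average rank 5.
Batch X values → pooled ranks: 580→5, 263→2
Rank sum = 5 + 2 = 7

7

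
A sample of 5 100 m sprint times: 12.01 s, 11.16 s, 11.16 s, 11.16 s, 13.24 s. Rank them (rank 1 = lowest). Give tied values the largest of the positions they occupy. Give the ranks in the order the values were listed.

4, 3, 3, 3, 5

Sorted (ascending): 11.16, 11.16, 11.16, 12.01, 13.24
The 3 values of 11.16 occupy positions 1–3 → each gets rank 3.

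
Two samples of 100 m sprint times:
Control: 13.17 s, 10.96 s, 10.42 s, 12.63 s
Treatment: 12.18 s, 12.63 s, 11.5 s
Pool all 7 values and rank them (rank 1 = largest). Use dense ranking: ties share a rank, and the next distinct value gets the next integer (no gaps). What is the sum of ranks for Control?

14

Sorted (descending): 13.17, 12.63, 12.63, 12.18, 11.5, 10.96, 10.42
The 2 values of 12.63 share dense rank 2.
Remaining distinct values take the next consecutive integers.
Control values → pooled ranks: 13.17→1, 10.96→5, 10.42→6, 12.63→2
Rank sum = 1 + 5 + 6 + 2 = 14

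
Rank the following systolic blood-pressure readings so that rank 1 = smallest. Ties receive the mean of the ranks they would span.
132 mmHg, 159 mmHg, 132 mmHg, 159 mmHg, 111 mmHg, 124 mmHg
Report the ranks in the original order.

3.5, 5.5, 3.5, 5.5, 1, 2

Sorted (ascending): 111, 124, 132, 132, 159, 159
The 2 values of 132 occupy positions 3–4 → average rank (3+4)/2 = 3.5.
The 2 values of 159 occupy positions 5–6 → average rank (5+6)/2 = 5.5.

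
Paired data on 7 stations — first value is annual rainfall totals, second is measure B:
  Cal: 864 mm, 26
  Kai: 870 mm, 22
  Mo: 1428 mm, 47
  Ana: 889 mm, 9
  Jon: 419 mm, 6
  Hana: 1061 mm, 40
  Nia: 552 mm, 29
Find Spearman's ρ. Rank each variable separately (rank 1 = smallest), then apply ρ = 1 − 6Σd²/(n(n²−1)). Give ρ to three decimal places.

0.643

Ranks of variable 1: 3, 4, 7, 5, 1, 6, 2
Ranks of variable 2: 4, 3, 7, 2, 1, 6, 5
d = r₁ − r₂: -1, 1, 0, 3, 0, 0, -3
d²: 1, 1, 0, 9, 0, 0, 9; Σd² = 20
ρ = 1 − 6·20/(7·48) = 1 − 120/336 = 0.643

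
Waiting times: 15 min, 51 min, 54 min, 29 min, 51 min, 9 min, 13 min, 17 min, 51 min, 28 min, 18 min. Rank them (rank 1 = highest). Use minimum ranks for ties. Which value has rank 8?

Sorted (descending): 54, 51, 51, 51, 29, 28, 18, 17, 15, 13, 9
The 3 values of 51 occupy positions 2–4 → each gets rank 2.
Rank 8 → value 17.

17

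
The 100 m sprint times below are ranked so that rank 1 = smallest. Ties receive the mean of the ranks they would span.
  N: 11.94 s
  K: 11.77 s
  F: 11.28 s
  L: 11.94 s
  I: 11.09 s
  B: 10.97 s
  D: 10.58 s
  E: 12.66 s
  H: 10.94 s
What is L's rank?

7.5

Sorted (ascending): 10.58, 10.94, 10.97, 11.09, 11.28, 11.77, 11.94, 11.94, 12.66
The 2 values of 11.94 occupy positions 7–8 → average rank (7+8)/2 = 7.5.
L has value 11.94 s → rank 7.5.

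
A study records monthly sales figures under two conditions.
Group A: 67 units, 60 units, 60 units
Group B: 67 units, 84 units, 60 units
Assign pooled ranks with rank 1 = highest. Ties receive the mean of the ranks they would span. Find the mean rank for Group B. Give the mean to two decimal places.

Sorted (descending): 84, 67, 67, 60, 60, 60
The 2 values of 67 occupy positions 2–3 → average rank (2+3)/2 = 2.5.
The 3 values of 60 occupy positions 4–6 → average rank 5.
Group B values → pooled ranks: 67→2.5, 84→1, 60→5
Mean rank = (2.5 + 1 + 5) / 3 = 2.83

2.83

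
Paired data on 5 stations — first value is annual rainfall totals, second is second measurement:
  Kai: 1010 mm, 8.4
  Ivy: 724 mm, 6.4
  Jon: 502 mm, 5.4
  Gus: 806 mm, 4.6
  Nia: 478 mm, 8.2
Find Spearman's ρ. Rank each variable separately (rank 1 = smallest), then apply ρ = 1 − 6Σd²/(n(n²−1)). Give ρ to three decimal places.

Ranks of variable 1: 5, 3, 2, 4, 1
Ranks of variable 2: 5, 3, 2, 1, 4
d = r₁ − r₂: 0, 0, 0, 3, -3
d²: 0, 0, 0, 9, 9; Σd² = 18
ρ = 1 − 6·18/(5·24) = 1 − 108/120 = 0.100

0.100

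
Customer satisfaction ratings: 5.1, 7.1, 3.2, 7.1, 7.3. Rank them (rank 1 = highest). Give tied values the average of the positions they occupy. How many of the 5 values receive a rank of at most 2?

Sorted (descending): 7.3, 7.1, 7.1, 5.1, 3.2
The 2 values of 7.1 occupy positions 2–3 → average rank (2+3)/2 = 2.5.
Ranks ≤ 2: {1} → 1 value.

1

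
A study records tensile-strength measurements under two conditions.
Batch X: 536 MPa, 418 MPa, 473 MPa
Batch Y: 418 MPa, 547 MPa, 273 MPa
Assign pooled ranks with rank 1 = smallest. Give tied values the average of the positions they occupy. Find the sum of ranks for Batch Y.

Sorted (ascending): 273, 418, 418, 473, 536, 547
The 2 values of 418 occupy positions 2–3 → average rank (2+3)/2 = 2.5.
Batch Y values → pooled ranks: 418→2.5, 547→6, 273→1
Rank sum = 2.5 + 6 + 1 = 9.5

9.5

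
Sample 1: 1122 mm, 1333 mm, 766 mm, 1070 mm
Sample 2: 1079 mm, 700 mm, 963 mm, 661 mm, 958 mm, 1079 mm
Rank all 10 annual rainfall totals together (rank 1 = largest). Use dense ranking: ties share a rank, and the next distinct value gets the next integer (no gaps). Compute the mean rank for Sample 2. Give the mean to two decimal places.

5.67

Sorted (descending): 1333, 1122, 1079, 1079, 1070, 963, 958, 766, 700, 661
The 2 values of 1079 share dense rank 3.
Remaining distinct values take the next consecutive integers.
Sample 2 values → pooled ranks: 1079→3, 700→8, 963→5, 661→9, 958→6, 1079→3
Mean rank = (3 + 8 + 5 + 9 + 6 + 3) / 6 = 5.67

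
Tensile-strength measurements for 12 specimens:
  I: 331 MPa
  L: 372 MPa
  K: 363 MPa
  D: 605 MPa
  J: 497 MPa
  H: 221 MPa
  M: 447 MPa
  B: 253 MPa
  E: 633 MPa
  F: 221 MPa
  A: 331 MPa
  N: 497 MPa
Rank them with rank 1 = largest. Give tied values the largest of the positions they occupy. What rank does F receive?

12

Sorted (descending): 633, 605, 497, 497, 447, 372, 363, 331, 331, 253, 221, 221
The 2 values of 497 occupy positions 3–4 → each gets rank 4.
The 2 values of 331 occupy positions 8–9 → each gets rank 9.
The 2 values of 221 occupy positions 11–12 → each gets rank 12.
F has value 221 MPa → rank 12.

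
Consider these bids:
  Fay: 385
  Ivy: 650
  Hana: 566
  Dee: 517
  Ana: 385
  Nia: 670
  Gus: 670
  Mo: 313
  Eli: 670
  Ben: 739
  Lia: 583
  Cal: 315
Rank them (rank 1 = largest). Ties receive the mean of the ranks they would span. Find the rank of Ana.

Sorted (descending): 739, 670, 670, 670, 650, 583, 566, 517, 385, 385, 315, 313
The 3 values of 670 occupy positions 2–4 → average rank 3.
The 2 values of 385 occupy positions 9–10 → average rank (9+10)/2 = 9.5.
Ana has value 385 → rank 9.5.

9.5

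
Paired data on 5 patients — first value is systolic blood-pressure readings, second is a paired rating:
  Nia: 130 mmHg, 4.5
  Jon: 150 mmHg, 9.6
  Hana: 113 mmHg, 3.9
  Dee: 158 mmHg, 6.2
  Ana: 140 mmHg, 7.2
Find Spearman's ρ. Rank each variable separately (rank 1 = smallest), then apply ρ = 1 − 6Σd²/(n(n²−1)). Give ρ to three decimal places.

Ranks of variable 1: 2, 4, 1, 5, 3
Ranks of variable 2: 2, 5, 1, 3, 4
d = r₁ − r₂: 0, -1, 0, 2, -1
d²: 0, 1, 0, 4, 1; Σd² = 6
ρ = 1 − 6·6/(5·24) = 1 − 36/120 = 0.700

0.700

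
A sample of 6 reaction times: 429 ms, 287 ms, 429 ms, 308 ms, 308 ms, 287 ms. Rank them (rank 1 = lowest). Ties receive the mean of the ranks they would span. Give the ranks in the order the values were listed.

Sorted (ascending): 287, 287, 308, 308, 429, 429
The 2 values of 287 occupy positions 1–2 → average rank (1+2)/2 = 1.5.
The 2 values of 308 occupy positions 3–4 → average rank (3+4)/2 = 3.5.
The 2 values of 429 occupy positions 5–6 → average rank (5+6)/2 = 5.5.

5.5, 1.5, 5.5, 3.5, 3.5, 1.5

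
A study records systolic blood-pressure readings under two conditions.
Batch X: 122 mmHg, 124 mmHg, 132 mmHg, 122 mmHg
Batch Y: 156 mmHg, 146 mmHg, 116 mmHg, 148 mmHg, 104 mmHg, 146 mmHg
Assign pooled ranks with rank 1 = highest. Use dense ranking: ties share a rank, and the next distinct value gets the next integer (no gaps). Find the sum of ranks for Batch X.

Sorted (descending): 156, 148, 146, 146, 132, 124, 122, 122, 116, 104
The 2 values of 146 share dense rank 3.
The 2 values of 122 share dense rank 6.
Remaining distinct values take the next consecutive integers.
Batch X values → pooled ranks: 122→6, 124→5, 132→4, 122→6
Rank sum = 6 + 5 + 4 + 6 = 21

21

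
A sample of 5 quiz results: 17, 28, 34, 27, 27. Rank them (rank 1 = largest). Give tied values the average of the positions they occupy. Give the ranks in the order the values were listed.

Sorted (descending): 34, 28, 27, 27, 17
The 2 values of 27 occupy positions 3–4 → average rank (3+4)/2 = 3.5.

5, 2, 1, 3.5, 3.5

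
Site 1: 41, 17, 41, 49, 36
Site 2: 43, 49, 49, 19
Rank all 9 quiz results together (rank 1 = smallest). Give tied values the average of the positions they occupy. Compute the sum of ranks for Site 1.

21

Sorted (ascending): 17, 19, 36, 41, 41, 43, 49, 49, 49
The 2 values of 41 occupy positions 4–5 → average rank (4+5)/2 = 4.5.
The 3 values of 49 occupy positions 7–9 → average rank 8.
Site 1 values → pooled ranks: 41→4.5, 17→1, 41→4.5, 49→8, 36→3
Rank sum = 4.5 + 1 + 4.5 + 8 + 3 = 21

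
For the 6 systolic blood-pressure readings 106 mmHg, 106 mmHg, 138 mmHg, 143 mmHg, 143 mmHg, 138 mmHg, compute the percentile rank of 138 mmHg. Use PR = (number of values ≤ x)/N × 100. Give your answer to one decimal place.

66.7

N = 6.
Strictly below 138: 2. Equal to 138: 2.
PR = 4/6 × 100 = 66.7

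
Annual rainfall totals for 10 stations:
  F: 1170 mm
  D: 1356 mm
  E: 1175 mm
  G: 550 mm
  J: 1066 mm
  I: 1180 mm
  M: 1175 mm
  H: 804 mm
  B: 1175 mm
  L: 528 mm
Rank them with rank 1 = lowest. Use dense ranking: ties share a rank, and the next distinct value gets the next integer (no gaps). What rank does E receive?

Sorted (ascending): 528, 550, 804, 1066, 1170, 1175, 1175, 1175, 1180, 1356
The 3 values of 1175 share dense rank 6.
Remaining distinct values take the next consecutive integers.
E has value 1175 mm → rank 6.

6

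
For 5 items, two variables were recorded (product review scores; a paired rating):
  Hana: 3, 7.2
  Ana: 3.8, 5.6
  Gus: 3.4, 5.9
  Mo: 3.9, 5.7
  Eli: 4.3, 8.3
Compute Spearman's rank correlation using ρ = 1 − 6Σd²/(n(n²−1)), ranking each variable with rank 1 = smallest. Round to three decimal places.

Ranks of variable 1: 1, 3, 2, 4, 5
Ranks of variable 2: 4, 1, 3, 2, 5
d = r₁ − r₂: -3, 2, -1, 2, 0
d²: 9, 4, 1, 4, 0; Σd² = 18
ρ = 1 − 6·18/(5·24) = 1 − 108/120 = 0.100

0.100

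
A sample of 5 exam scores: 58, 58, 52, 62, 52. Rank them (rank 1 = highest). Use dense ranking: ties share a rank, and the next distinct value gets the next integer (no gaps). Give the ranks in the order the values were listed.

2, 2, 3, 1, 3

Sorted (descending): 62, 58, 58, 52, 52
The 2 values of 58 share dense rank 2.
The 2 values of 52 share dense rank 3.
Remaining distinct values take the next consecutive integers.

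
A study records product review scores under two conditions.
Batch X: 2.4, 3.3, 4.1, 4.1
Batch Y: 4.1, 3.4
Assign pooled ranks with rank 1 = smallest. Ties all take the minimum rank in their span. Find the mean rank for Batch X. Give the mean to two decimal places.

Sorted (ascending): 2.4, 3.3, 3.4, 4.1, 4.1, 4.1
The 3 values of 4.1 occupy positions 4–6 → each gets rank 4.
Batch X values → pooled ranks: 2.4→1, 3.3→2, 4.1→4, 4.1→4
Mean rank = (1 + 2 + 4 + 4) / 4 = 2.75

2.75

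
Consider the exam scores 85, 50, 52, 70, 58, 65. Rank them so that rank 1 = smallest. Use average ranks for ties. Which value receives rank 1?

50

Sorted (ascending): 50, 52, 58, 65, 70, 85
No ties — each value takes its position as its rank.
Rank 1 → value 50.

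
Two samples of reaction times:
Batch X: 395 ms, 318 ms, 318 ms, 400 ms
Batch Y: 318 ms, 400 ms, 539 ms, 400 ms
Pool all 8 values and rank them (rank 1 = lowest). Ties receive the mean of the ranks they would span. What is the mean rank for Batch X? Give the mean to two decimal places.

Sorted (ascending): 318, 318, 318, 395, 400, 400, 400, 539
The 3 values of 318 occupy positions 1–3 → average rank 2.
The 3 values of 400 occupy positions 5–7 → average rank 6.
Batch X values → pooled ranks: 395→4, 318→2, 318→2, 400→6
Mean rank = (4 + 2 + 2 + 6) / 4 = 3.50

3.50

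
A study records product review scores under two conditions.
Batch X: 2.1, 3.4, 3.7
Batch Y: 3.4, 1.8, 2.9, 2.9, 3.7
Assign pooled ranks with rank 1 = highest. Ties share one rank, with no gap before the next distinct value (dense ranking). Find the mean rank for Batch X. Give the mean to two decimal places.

2.33

Sorted (descending): 3.7, 3.7, 3.4, 3.4, 2.9, 2.9, 2.1, 1.8
The 2 values of 3.7 share dense rank 1.
The 2 values of 3.4 share dense rank 2.
The 2 values of 2.9 share dense rank 3.
Remaining distinct values take the next consecutive integers.
Batch X values → pooled ranks: 2.1→4, 3.4→2, 3.7→1
Mean rank = (4 + 2 + 1) / 3 = 2.33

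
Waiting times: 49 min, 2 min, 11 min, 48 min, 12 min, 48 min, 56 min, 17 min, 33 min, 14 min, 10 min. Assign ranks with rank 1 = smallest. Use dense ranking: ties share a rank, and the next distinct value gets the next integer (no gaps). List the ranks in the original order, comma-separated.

Sorted (ascending): 2, 10, 11, 12, 14, 17, 33, 48, 48, 49, 56
The 2 values of 48 share dense rank 8.
Remaining distinct values take the next consecutive integers.

9, 1, 3, 8, 4, 8, 10, 6, 7, 5, 2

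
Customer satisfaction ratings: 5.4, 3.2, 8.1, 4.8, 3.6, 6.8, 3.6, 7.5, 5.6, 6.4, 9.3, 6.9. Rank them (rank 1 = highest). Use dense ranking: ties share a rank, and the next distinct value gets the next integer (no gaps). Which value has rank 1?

Sorted (descending): 9.3, 8.1, 7.5, 6.9, 6.8, 6.4, 5.6, 5.4, 4.8, 3.6, 3.6, 3.2
The 2 values of 3.6 share dense rank 10.
Remaining distinct values take the next consecutive integers.
Rank 1 → value 9.3.

9.3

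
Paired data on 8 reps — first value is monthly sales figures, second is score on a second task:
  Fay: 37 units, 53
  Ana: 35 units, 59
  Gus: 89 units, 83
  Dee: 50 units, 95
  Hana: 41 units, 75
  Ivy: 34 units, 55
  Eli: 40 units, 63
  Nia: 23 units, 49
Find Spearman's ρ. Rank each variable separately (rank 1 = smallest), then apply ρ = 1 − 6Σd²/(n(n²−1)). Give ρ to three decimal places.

Ranks of variable 1: 4, 3, 8, 7, 6, 2, 5, 1
Ranks of variable 2: 2, 4, 7, 8, 6, 3, 5, 1
d = r₁ − r₂: 2, -1, 1, -1, 0, -1, 0, 0
d²: 4, 1, 1, 1, 0, 1, 0, 0; Σd² = 8
ρ = 1 − 6·8/(8·63) = 1 − 48/504 = 0.905

0.905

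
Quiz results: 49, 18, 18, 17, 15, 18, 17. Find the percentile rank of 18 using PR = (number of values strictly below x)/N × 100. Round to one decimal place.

N = 7.
Strictly below 18: 3. Equal to 18: 3.
PR = 3/7 × 100 = 42.9

42.9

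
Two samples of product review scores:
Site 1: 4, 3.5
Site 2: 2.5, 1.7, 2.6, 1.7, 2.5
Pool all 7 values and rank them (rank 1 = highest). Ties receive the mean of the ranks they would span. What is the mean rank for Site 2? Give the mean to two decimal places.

Sorted (descending): 4, 3.5, 2.6, 2.5, 2.5, 1.7, 1.7
The 2 values of 2.5 occupy positions 4–5 → average rank (4+5)/2 = 4.5.
The 2 values of 1.7 occupy positions 6–7 → average rank (6+7)/2 = 6.5.
Site 2 values → pooled ranks: 2.5→4.5, 1.7→6.5, 2.6→3, 1.7→6.5, 2.5→4.5
Mean rank = (4.5 + 6.5 + 3 + 6.5 + 4.5) / 5 = 5.00

5.00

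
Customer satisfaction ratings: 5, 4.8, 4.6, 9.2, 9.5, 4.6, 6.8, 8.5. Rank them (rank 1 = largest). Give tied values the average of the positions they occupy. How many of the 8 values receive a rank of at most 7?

6

Sorted (descending): 9.5, 9.2, 8.5, 6.8, 5, 4.8, 4.6, 4.6
The 2 values of 4.6 occupy positions 7–8 → average rank (7+8)/2 = 7.5.
Ranks ≤ 7: {1, 2, 3, 4, 5, 6} → 6 values.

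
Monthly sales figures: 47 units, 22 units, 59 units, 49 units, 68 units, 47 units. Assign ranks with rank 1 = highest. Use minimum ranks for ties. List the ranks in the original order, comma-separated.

Sorted (descending): 68, 59, 49, 47, 47, 22
The 2 values of 47 occupy positions 4–5 → each gets rank 4.

4, 6, 2, 3, 1, 4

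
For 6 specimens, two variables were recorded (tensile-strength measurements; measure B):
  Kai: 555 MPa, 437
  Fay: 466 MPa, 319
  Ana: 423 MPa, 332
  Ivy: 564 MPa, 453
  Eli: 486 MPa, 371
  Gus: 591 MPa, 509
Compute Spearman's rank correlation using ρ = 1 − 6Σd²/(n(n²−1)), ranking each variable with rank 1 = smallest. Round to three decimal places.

Ranks of variable 1: 4, 2, 1, 5, 3, 6
Ranks of variable 2: 4, 1, 2, 5, 3, 6
d = r₁ − r₂: 0, 1, -1, 0, 0, 0
d²: 0, 1, 1, 0, 0, 0; Σd² = 2
ρ = 1 − 6·2/(6·35) = 1 − 12/210 = 0.943

0.943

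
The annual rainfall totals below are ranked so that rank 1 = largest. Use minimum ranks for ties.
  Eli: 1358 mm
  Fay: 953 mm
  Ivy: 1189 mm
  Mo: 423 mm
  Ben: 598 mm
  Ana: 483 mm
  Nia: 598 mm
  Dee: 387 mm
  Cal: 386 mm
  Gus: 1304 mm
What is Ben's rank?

5

Sorted (descending): 1358, 1304, 1189, 953, 598, 598, 483, 423, 387, 386
The 2 values of 598 occupy positions 5–6 → each gets rank 5.
Ben has value 598 mm → rank 5.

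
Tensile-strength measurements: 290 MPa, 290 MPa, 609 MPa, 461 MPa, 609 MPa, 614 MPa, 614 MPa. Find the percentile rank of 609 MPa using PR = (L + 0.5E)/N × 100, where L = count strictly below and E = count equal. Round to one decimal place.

57.1

N = 7.
Strictly below 609: 3. Equal to 609: 2.
PR = (3 + 0.5·2)/7 × 100 = 57.1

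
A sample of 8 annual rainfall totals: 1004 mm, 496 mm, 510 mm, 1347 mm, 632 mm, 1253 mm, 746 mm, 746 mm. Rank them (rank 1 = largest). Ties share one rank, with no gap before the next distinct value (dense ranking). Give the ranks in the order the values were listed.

Sorted (descending): 1347, 1253, 1004, 746, 746, 632, 510, 496
The 2 values of 746 share dense rank 4.
Remaining distinct values take the next consecutive integers.

3, 7, 6, 1, 5, 2, 4, 4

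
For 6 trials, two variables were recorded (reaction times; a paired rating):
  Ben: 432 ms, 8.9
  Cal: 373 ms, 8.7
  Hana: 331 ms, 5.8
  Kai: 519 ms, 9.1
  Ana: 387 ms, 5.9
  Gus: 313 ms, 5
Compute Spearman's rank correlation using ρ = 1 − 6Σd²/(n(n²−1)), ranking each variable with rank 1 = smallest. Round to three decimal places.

Ranks of variable 1: 5, 3, 2, 6, 4, 1
Ranks of variable 2: 5, 4, 2, 6, 3, 1
d = r₁ − r₂: 0, -1, 0, 0, 1, 0
d²: 0, 1, 0, 0, 1, 0; Σd² = 2
ρ = 1 − 6·2/(6·35) = 1 − 12/210 = 0.943

0.943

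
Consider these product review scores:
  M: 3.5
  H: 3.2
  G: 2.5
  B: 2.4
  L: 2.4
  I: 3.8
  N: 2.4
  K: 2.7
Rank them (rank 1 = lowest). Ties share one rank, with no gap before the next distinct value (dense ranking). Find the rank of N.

Sorted (ascending): 2.4, 2.4, 2.4, 2.5, 2.7, 3.2, 3.5, 3.8
The 3 values of 2.4 share dense rank 1.
Remaining distinct values take the next consecutive integers.
N has value 2.4 → rank 1.

1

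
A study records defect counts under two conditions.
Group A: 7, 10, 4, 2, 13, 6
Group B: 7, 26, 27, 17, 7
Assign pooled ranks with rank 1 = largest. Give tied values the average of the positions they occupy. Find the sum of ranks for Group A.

46

Sorted (descending): 27, 26, 17, 13, 10, 7, 7, 7, 6, 4, 2
The 3 values of 7 occupy positions 6–8 → average rank 7.
Group A values → pooled ranks: 7→7, 10→5, 4→10, 2→11, 13→4, 6→9
Rank sum = 7 + 5 + 10 + 11 + 4 + 9 = 46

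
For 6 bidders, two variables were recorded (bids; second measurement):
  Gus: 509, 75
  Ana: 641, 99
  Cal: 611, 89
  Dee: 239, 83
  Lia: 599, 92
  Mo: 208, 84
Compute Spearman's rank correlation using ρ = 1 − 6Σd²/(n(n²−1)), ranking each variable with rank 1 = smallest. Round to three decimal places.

0.714

Ranks of variable 1: 3, 6, 5, 2, 4, 1
Ranks of variable 2: 1, 6, 4, 2, 5, 3
d = r₁ − r₂: 2, 0, 1, 0, -1, -2
d²: 4, 0, 1, 0, 1, 4; Σd² = 10
ρ = 1 − 6·10/(6·35) = 1 − 60/210 = 0.714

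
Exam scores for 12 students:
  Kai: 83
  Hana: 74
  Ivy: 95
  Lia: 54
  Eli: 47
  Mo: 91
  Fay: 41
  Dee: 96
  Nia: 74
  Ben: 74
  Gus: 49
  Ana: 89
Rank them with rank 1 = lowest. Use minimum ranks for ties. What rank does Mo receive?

Sorted (ascending): 41, 47, 49, 54, 74, 74, 74, 83, 89, 91, 95, 96
The 3 values of 74 occupy positions 5–7 → each gets rank 5.
Mo has value 91 → rank 10.

10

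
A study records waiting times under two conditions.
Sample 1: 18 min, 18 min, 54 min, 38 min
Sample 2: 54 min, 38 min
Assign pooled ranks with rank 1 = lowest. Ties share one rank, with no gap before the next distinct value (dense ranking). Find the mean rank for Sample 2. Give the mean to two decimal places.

Sorted (ascending): 18, 18, 38, 38, 54, 54
The 2 values of 18 share dense rank 1.
The 2 values of 38 share dense rank 2.
The 2 values of 54 share dense rank 3.
Sample 2 values → pooled ranks: 54→3, 38→2
Mean rank = (3 + 2) / 2 = 2.50

2.50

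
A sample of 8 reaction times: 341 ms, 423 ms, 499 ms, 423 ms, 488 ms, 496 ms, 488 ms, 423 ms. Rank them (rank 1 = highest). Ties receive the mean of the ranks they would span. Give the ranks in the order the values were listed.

8, 6, 1, 6, 3.5, 2, 3.5, 6

Sorted (descending): 499, 496, 488, 488, 423, 423, 423, 341
The 2 values of 488 occupy positions 3–4 → average rank (3+4)/2 = 3.5.
The 3 values of 423 occupy positions 5–7 → average rank 6.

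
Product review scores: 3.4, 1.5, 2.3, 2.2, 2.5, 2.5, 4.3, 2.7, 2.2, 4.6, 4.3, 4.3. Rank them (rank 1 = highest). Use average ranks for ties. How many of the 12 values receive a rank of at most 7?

6

Sorted (descending): 4.6, 4.3, 4.3, 4.3, 3.4, 2.7, 2.5, 2.5, 2.3, 2.2, 2.2, 1.5
The 3 values of 4.3 occupy positions 2–4 → average rank 3.
The 2 values of 2.5 occupy positions 7–8 → average rank (7+8)/2 = 7.5.
The 2 values of 2.2 occupy positions 10–11 → average rank (10+11)/2 = 10.5.
Ranks ≤ 7: {1, 3, 3, 3, 5, 6} → 6 values.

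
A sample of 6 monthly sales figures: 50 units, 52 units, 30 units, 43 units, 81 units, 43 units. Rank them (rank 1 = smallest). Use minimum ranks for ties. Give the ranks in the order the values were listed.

4, 5, 1, 2, 6, 2

Sorted (ascending): 30, 43, 43, 50, 52, 81
The 2 values of 43 occupy positions 2–3 → each gets rank 2.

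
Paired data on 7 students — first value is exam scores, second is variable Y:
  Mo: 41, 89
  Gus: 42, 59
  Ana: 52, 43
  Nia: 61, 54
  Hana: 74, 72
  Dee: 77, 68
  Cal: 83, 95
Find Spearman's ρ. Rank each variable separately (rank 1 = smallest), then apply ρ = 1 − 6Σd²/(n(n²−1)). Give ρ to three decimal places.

0.321

Ranks of variable 1: 1, 2, 3, 4, 5, 6, 7
Ranks of variable 2: 6, 3, 1, 2, 5, 4, 7
d = r₁ − r₂: -5, -1, 2, 2, 0, 2, 0
d²: 25, 1, 4, 4, 0, 4, 0; Σd² = 38
ρ = 1 − 6·38/(7·48) = 1 − 228/336 = 0.321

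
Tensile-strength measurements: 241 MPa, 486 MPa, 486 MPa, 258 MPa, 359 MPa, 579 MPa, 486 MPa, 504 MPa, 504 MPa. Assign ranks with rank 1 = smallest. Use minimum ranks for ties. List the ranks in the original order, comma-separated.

Sorted (ascending): 241, 258, 359, 486, 486, 486, 504, 504, 579
The 3 values of 486 occupy positions 4–6 → each gets rank 4.
The 2 values of 504 occupy positions 7–8 → each gets rank 7.

1, 4, 4, 2, 3, 9, 4, 7, 7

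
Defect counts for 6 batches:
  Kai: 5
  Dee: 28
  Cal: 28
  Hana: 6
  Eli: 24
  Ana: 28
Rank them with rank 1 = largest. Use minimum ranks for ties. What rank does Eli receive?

4

Sorted (descending): 28, 28, 28, 24, 6, 5
The 3 values of 28 occupy positions 1–3 → each gets rank 1.
Eli has value 24 → rank 4.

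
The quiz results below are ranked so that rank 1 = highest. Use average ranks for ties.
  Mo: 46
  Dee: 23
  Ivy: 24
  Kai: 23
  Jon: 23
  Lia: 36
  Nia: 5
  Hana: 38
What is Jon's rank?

6

Sorted (descending): 46, 38, 36, 24, 23, 23, 23, 5
The 3 values of 23 occupy positions 5–7 → average rank 6.
Jon has value 23 → rank 6.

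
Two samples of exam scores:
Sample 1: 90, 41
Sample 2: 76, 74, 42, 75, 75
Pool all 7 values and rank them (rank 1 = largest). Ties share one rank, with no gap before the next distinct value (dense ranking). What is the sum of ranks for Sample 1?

7

Sorted (descending): 90, 76, 75, 75, 74, 42, 41
The 2 values of 75 share dense rank 3.
Remaining distinct values take the next consecutive integers.
Sample 1 values → pooled ranks: 90→1, 41→6
Rank sum = 1 + 6 = 7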